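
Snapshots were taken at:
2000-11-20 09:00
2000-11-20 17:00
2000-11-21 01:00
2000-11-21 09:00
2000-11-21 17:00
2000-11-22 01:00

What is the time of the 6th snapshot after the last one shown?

The interval is a steady 8 hours (8, 8, 8, 8, 8).
2000-11-22 01:00 + 8 h = 2000-11-22 09:00.
2000-11-22 09:00 + 8 h = 2000-11-22 17:00.
2000-11-22 17:00 + 8 h = 2000-11-23 01:00.
2000-11-23 01:00 + 8 h = 2000-11-23 09:00.
2000-11-23 09:00 + 8 h = 2000-11-23 17:00.
2000-11-23 17:00 + 8 h = 2000-11-24 01:00.

2000-11-24 01:00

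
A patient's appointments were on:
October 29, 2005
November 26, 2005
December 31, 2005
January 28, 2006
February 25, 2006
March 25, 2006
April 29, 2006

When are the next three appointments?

May 27, 2006; June 24, 2006; July 29, 2006

Every date is a Saturday; gaps 28, 35, 28, 28, 28, 35 days.
Each is the last Saturday of its month (at least one falls on the 29th or later, ruling out '4th Saturday').
Last Saturday of May 2006: May 27, 2006.
Last Saturday of June 2006: June 24, 2006.
July 2006 ends with Saturday July 29, 2006.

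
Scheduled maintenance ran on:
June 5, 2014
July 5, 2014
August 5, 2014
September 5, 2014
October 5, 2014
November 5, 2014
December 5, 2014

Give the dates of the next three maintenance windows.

The day-of-month is always 5 (30, 31, 31, 30, 31, 30 days between events).
So this recurs on the 5th of each month.
January 2015: January 5, 2015.
Next: February 2015 → February 5, 2015.
March 2015: March 5, 2015.

January 5, 2015; February 5, 2015; March 5, 2015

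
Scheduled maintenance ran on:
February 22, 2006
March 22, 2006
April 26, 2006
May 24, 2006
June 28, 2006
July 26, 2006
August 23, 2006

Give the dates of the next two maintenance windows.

These are Wednesdays at 28- or 35-day spacing (28, 35, 28, 35, 28, 28).
The pattern: 4th Wednesday of the month.
4th Wednesday of September 2006: September 27, 2006.
October 2006 — 4th Wednesday is October 25, 2006.

September 27, 2006; October 25, 2006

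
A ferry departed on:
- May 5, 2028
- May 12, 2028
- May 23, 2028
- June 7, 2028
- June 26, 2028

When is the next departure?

July 19, 2028

Gaps: 7, 11, 15, 19 days — each gap is 4 larger than the previous one.
Next gap: 23 days. June 26, 2028 + 23 days = July 19, 2028.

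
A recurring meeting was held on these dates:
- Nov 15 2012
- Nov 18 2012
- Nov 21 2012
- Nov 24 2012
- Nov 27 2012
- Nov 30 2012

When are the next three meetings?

The spacing is 3, 3, 3, 3, 3 days — always 3 days.
Nov 30 2012 + 3 days = Dec 3 2012.
Dec 3 2012 + 3 days = Dec 6 2012.
Dec 6 2012 + 3 days = Dec 9 2012.

Dec 3 2012, Dec 6 2012, Dec 9 2012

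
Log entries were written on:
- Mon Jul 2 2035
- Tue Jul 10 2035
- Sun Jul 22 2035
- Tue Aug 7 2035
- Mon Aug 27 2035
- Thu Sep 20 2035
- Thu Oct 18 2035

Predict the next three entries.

Gaps: 8, 12, 16, 20, 24, 28 days — each gap is 4 larger than the previous one.
Next gap: 32 days. Thu Oct 18 2035 + 32 days = Mon Nov 19 2035.
Next gap: 36 days. Mon Nov 19 2035 + 36 days = Tue Dec 25 2035.
Next gap: 40 days. Tue Dec 25 2035 + 40 days = Sun Feb 3 2036.

Mon Nov 19 2035, Tue Dec 25 2035, Sun Feb 3 2036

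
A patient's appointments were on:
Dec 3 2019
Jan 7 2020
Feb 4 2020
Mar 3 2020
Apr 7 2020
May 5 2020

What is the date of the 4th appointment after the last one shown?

Gaps: 35, 28, 28, 35, 28 days — a mix of 28 and 35. Every date is a Tuesday.
Each is the 1st Tuesday of its month.
June 2020 — 1st Tuesday is Jun 2 2020.
July 2020 — 1st Tuesday is Jul 7 2020.
August 2020 — 1st Tuesday is Aug 4 2020.
September 2020 — 1st Tuesday is Sep 1 2020.

Sep 1 2020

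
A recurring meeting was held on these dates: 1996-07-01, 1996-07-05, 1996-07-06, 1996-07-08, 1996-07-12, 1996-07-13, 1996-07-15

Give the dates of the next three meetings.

The gap pattern 4, 1, 2, 4, 1, 2 repeats every 3 events.
These are the Mondays, Fridays and Saturdays of each week.
Next Friday: 1996-07-19.
Next Saturday: 1996-07-20.
The following Monday is 1996-07-22.

1996-07-19, 1996-07-20, 1996-07-22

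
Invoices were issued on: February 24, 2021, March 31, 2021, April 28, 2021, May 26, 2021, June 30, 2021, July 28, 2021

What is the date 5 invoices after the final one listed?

Every date is a Wednesday; gaps 35, 28, 28, 35, 28 days.
Each is the last Wednesday of its month (at least one falls on the 29th or later, ruling out '4th Wednesday').
Last Wednesday of August 2021: August 25, 2021.
Last Wednesday of September 2021: September 29, 2021.
October 2021 ends with Wednesday October 27, 2021.
November 2021 ends with Wednesday November 24, 2021.
December 2021 ends with Wednesday December 29, 2021.

December 29, 2021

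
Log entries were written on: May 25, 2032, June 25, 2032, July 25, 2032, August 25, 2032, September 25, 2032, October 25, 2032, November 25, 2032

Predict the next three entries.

Each date is the 25th; the gaps (31, 30, 31, 31, 30, 31) track the month lengths.
The rule is the 25th of each month.
December 2032: December 25, 2032.
January 2033: January 25, 2033.
Next: February 2033 → February 25, 2033.

December 25, 2032; January 25, 2033; February 25, 2033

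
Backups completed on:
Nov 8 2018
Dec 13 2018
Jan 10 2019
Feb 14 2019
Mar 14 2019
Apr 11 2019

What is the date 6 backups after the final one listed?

Oct 10 2019

All dates are Thursdays, 35, 28, 35, 28, 28 days apart.
Specifically, the 2nd Thursday of each month.
May 2019 — 2nd Thursday is May 9 2019.
2nd Thursday of June 2019: Jun 13 2019.
July 2019 — 2nd Thursday is Jul 11 2019.
August 2019 — 2nd Thursday is Aug 8 2019.
2nd Thursday of September 2019: Sep 12 2019.
October 2019 — 2nd Thursday is Oct 10 2019.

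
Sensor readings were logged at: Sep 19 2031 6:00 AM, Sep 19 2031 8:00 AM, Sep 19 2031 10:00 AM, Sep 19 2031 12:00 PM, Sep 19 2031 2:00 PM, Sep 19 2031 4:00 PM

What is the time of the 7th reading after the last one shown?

Sep 20 2031 6:00 AM

Spacing: 2, 2, 2, 2, 2 h — constant 2 h.
Sep 19 2031 4:00 PM + 2 h = Sep 19 2031 6:00 PM.
Sep 19 2031 6:00 PM + 2 h = Sep 19 2031 8:00 PM.
Sep 19 2031 8:00 PM + 2 h = Sep 19 2031 10:00 PM.
Sep 19 2031 10:00 PM + 2 h = Sep 20 2031 12:00 AM.
Sep 20 2031 12:00 AM + 2 h = Sep 20 2031 2:00 AM.
Sep 20 2031 2:00 AM + 2 h = Sep 20 2031 4:00 AM.
Sep 20 2031 4:00 AM + 2 h = Sep 20 2031 6:00 AM.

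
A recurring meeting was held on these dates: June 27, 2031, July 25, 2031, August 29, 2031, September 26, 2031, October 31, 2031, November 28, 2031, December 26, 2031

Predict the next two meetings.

These are Fridays with 28, 35, 28, 35, 28, 28-day gaps.
Each is the final Friday of its month — August 29, 2031 is past the 28th, so '4th Friday' doesn't fit.
January 2032 ends with Friday January 30, 2032.
February 2032 ends with Friday February 27, 2032.

January 30, 2032; February 27, 2032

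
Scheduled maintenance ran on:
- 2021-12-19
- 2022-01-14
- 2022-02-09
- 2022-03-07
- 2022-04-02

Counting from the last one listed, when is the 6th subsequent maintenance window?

The spacing is 26, 26, 26, 26 days — always 26 days.
2022-04-02 + 26 days = 2022-04-28.
2022-04-28 + 26 days = 2022-05-24.
2022-05-24 + 26 days = 2022-06-19.
2022-06-19 + 26 days = 2022-07-15.
2022-07-15 + 26 days = 2022-08-10.
2022-08-10 + 26 days = 2022-09-05.

2022-09-05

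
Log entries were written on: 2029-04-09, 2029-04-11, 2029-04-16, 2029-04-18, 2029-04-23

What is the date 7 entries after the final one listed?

Gaps: 2, 5, 2, 5 days — not constant, but cyclic with period 2.
The events fall on every Monday and Wednesday.
The following Wednesday is 2029-04-25.
Next Monday: 2029-04-30.
Next Wednesday: 2029-05-02.
Next Monday: 2029-05-07.
Next Wednesday: 2029-05-09.
The following Monday is 2029-05-14.
Next Wednesday: 2029-05-16.

2029-05-16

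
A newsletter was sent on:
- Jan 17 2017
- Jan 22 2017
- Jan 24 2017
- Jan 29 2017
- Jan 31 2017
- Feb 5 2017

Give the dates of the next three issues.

Every event lands on a Tuesday or Sunday (gaps cycle 5, 2, 5, 2, 5).
So the schedule is: every Tuesday and Sunday.
The following Tuesday is Feb 7 2017.
The following Sunday is Feb 12 2017.
Next Tuesday: Feb 14 2017.

Feb 7 2017, Feb 12 2017, Feb 14 2017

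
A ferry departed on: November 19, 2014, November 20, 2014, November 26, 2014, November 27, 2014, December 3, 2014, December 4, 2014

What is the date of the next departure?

December 10, 2014

Every event lands on a Wednesday or Thursday (gaps cycle 1, 6, 1, 6, 1).
So the schedule is: every Wednesday and Thursday.
Next Wednesday: December 10, 2014.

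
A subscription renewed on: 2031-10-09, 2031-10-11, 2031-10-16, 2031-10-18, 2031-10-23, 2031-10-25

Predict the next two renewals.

Gaps: 2, 5, 2, 5, 2 days — not constant, but cyclic with period 2.
The events fall on every Thursday and Saturday.
The following Thursday is 2031-10-30.
Next Saturday: 2031-11-01.

2031-10-30, 2031-11-01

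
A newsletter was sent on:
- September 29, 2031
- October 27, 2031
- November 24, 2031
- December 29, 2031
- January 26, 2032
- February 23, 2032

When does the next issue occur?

March 29, 2032

These are Mondays with 28, 28, 35, 28, 28-day gaps.
Each is the final Monday of its month — September 29, 2031 is past the 28th, so '4th Monday' doesn't fit.
March 2032 ends with Monday March 29, 2032.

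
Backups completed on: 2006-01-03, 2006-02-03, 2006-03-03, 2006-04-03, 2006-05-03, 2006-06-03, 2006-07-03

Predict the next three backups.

Each date is the 3rd; the gaps (31, 28, 31, 30, 31, 30) track the month lengths.
The rule is the 3rd of each month.
August 2006: 2006-08-03.
Next: September 2006 → 2006-09-03.
Next: October 2006 → 2006-10-03.

2006-08-03, 2006-09-03, 2006-10-03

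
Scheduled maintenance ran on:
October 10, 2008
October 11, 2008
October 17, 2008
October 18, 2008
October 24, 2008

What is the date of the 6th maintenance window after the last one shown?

November 14, 2008

The gap pattern 1, 6, 1, 6 repeats every 2 events.
These are the Fridays and Saturdays of each week.
Next Saturday: October 25, 2008.
The following Friday is October 31, 2008.
The following Saturday is November 1, 2008.
Next Friday: November 7, 2008.
The following Saturday is November 8, 2008.
Next Friday: November 14, 2008.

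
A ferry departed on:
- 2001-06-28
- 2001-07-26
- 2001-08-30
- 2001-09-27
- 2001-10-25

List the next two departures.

2001-11-29, 2001-12-27

All Thursdays; the gaps (28, 35, 28, 28) vary with month length.
This is the last Thursday of each month.
November 2001 ends with Thursday 2001-11-29.
December 2001 ends with Thursday 2001-12-27.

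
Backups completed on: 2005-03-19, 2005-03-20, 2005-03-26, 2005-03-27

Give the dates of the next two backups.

2005-04-02, 2005-04-03

Every event lands on a Saturday or Sunday (gaps cycle 1, 6, 1).
So the schedule is: every Saturday and Sunday.
Next Saturday: 2005-04-02.
The following Sunday is 2005-04-03.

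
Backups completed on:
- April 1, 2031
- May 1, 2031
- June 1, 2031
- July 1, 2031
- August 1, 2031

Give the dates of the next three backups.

September 1, 2031; October 1, 2031; November 1, 2031

Gaps: 30, 31, 30, 31 days — not constant. Every event is on the 1st of the month.
Pattern: the 1st of each month.
Next: September 2031 → September 1, 2031.
Next: October 2031 → October 1, 2031.
Next: November 2031 → November 1, 2031.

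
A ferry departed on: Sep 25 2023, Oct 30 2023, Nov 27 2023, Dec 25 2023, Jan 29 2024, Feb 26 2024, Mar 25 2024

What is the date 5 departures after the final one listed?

Aug 26 2024

Every date is a Monday; gaps 35, 28, 28, 35, 28, 28 days.
Each is the last Monday of its month (at least one falls on the 29th or later, ruling out '4th Monday').
April 2024 ends with Monday Apr 29 2024.
Last Monday of May 2024: May 27 2024.
Last Monday of June 2024: Jun 24 2024.
July 2024 ends with Monday Jul 29 2024.
August 2024 ends with Monday Aug 26 2024.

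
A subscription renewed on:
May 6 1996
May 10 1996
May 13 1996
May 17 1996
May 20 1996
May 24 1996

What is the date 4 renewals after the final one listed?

Gaps: 4, 3, 4, 3, 4 days — not constant, but cyclic with period 2.
The events fall on every Monday and Friday.
The following Monday is May 27 1996.
The following Friday is May 31 1996.
Next Monday: Jun 3 1996.
The following Friday is Jun 7 1996.

Jun 7 1996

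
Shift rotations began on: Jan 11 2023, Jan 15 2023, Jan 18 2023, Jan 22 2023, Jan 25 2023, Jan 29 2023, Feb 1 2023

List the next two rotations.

Feb 5 2023, Feb 8 2023

Gaps: 4, 3, 4, 3, 4, 3 days — not constant, but cyclic with period 2.
The events fall on every Wednesday and Sunday.
The following Sunday is Feb 5 2023.
Next Wednesday: Feb 8 2023.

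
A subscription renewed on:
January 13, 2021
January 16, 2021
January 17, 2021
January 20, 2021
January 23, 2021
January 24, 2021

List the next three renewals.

Every event lands on a Wednesday or Saturday or Sunday (gaps cycle 3, 1, 3, 3, 1).
So the schedule is: every Wednesday, Saturday and Sunday.
The following Wednesday is January 27, 2021.
Next Saturday: January 30, 2021.
Next Sunday: January 31, 2021.

January 27, 2021; January 30, 2021; January 31, 2021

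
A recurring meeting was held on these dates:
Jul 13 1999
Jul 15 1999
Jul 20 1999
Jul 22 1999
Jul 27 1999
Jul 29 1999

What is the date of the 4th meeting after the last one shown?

Aug 12 1999

The gap pattern 2, 5, 2, 5, 2 repeats every 2 events.
These are the Tuesdays and Thursdays of each week.
Next Tuesday: Aug 3 1999.
The following Thursday is Aug 5 1999.
Next Tuesday: Aug 10 1999.
The following Thursday is Aug 12 1999.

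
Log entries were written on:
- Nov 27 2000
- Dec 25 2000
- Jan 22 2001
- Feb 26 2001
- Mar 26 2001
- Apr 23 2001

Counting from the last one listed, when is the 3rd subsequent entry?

These are Mondays at 28- or 35-day spacing (28, 28, 35, 28, 28).
The pattern: 4th Monday of the month.
4th Monday of May 2001: May 28 2001.
June 2001 — 4th Monday is Jun 25 2001.
4th Monday of July 2001: Jul 23 2001.

Jul 23 2001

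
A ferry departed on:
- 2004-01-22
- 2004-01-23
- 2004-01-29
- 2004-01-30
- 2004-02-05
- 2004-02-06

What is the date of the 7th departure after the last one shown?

2004-03-04

Every event lands on a Thursday or Friday (gaps cycle 1, 6, 1, 6, 1).
So the schedule is: every Thursday and Friday.
The following Thursday is 2004-02-12.
The following Friday is 2004-02-13.
The following Thursday is 2004-02-19.
The following Friday is 2004-02-20.
The following Thursday is 2004-02-26.
Next Friday: 2004-02-27.
Next Thursday: 2004-03-04.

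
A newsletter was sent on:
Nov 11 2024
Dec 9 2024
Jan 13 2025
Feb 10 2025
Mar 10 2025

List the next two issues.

All dates are Mondays, 28, 35, 28, 28 days apart.
Specifically, the 2nd Monday of each month.
2nd Monday of April 2025: Apr 14 2025.
2nd Monday of May 2025: May 12 2025.

Apr 14 2025, May 12 2025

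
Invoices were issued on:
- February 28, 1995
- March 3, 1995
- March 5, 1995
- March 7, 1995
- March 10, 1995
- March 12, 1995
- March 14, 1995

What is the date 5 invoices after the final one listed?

The gap pattern 3, 2, 2, 3, 2, 2 repeats every 3 events.
These are the Tuesdays, Fridays and Sundays of each week.
The following Friday is March 17, 1995.
The following Sunday is March 19, 1995.
Next Tuesday: March 21, 1995.
The following Friday is March 24, 1995.
Next Sunday: March 26, 1995.

March 26, 1995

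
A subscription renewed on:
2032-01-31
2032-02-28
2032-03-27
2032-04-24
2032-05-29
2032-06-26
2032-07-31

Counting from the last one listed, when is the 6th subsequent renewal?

2033-01-29

Every date is a Saturday; gaps 28, 28, 28, 35, 28, 35 days.
Each is the last Saturday of its month (at least one falls on the 29th or later, ruling out '4th Saturday').
Last Saturday of August 2032: 2032-08-28.
September 2032 ends with Saturday 2032-09-25.
Last Saturday of October 2032: 2032-10-30.
November 2032 ends with Saturday 2032-11-27.
Last Saturday of December 2032: 2032-12-25.
January 2033 ends with Saturday 2033-01-29.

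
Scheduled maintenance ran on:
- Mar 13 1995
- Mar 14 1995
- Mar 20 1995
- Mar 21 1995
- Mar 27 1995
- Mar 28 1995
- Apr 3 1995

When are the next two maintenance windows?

The gap pattern 1, 6, 1, 6, 1, 6 repeats every 2 events.
These are the Mondays and Tuesdays of each week.
The following Tuesday is Apr 4 1995.
The following Monday is Apr 10 1995.

Apr 4 1995, Apr 10 1995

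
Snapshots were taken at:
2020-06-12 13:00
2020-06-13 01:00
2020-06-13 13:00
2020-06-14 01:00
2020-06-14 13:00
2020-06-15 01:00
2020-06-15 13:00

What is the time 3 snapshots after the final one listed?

Spacing: 12, 12, 12, 12, 12, 12 h — constant 12 h.
2020-06-15 13:00 + 12 h = 2020-06-16 01:00.
2020-06-16 01:00 + 12 h = 2020-06-16 13:00.
2020-06-16 13:00 + 12 h = 2020-06-17 01:00.

2020-06-17 01:00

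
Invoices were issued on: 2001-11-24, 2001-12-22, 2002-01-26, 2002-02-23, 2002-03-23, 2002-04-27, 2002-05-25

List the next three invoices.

All dates are Saturdays, 28, 35, 28, 28, 35, 28 days apart.
Specifically, the 4th Saturday of each month.
4th Saturday of June 2002: 2002-06-22.
4th Saturday of July 2002: 2002-07-27.
4th Saturday of August 2002: 2002-08-24.

2002-06-22, 2002-07-27, 2002-08-24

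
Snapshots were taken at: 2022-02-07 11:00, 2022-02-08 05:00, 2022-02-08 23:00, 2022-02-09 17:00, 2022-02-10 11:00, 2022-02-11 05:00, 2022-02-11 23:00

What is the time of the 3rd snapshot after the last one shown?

2022-02-14 05:00

The interval is a steady 18 hours (18, 18, 18, 18, 18, 18).
2022-02-11 23:00 + 18 h = 2022-02-12 17:00.
2022-02-12 17:00 + 18 h = 2022-02-13 11:00.
2022-02-13 11:00 + 18 h = 2022-02-14 05:00.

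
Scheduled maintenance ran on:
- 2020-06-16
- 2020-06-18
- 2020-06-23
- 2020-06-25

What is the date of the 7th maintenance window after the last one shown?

2020-07-21

Every event lands on a Tuesday or Thursday (gaps cycle 2, 5, 2).
So the schedule is: every Tuesday and Thursday.
The following Tuesday is 2020-06-30.
The following Thursday is 2020-07-02.
The following Tuesday is 2020-07-07.
The following Thursday is 2020-07-09.
The following Tuesday is 2020-07-14.
Next Thursday: 2020-07-16.
The following Tuesday is 2020-07-21.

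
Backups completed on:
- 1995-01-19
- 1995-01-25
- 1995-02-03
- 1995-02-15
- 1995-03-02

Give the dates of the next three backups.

1995-03-20, 1995-04-10, 1995-05-04

Intervals are 6, 9, 12, 15 days — an arithmetic progression with common difference 3.
Next gap: 18 days. 1995-03-02 + 18 days = 1995-03-20.
Next gap: 21 days. 1995-03-20 + 21 days = 1995-04-10.
Next gap: 24 days. 1995-04-10 + 24 days = 1995-05-04.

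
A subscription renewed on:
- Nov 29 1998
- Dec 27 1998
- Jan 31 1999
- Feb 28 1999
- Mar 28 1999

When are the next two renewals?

Apr 25 1999, May 30 1999

All Sundays; the gaps (28, 35, 28, 28) vary with month length.
This is the last Sunday of each month.
April 1999 ends with Sunday Apr 25 1999.
May 1999 ends with Sunday May 30 1999.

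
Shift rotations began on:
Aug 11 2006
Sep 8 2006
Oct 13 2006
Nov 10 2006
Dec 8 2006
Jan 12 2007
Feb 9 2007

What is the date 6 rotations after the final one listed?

Gaps: 28, 35, 28, 28, 35, 28 days — a mix of 28 and 35. Every date is a Friday.
Each is the 2nd Friday of its month.
March 2007 — 2nd Friday is Mar 9 2007.
2nd Friday of April 2007: Apr 13 2007.
2nd Friday of May 2007: May 11 2007.
2nd Friday of June 2007: Jun 8 2007.
2nd Friday of July 2007: Jul 13 2007.
2nd Friday of August 2007: Aug 10 2007.

Aug 10 2007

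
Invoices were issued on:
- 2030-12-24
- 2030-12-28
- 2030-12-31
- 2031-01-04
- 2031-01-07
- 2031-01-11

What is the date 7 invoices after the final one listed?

2031-02-04

Gaps: 4, 3, 4, 3, 4 days — not constant, but cyclic with period 2.
The events fall on every Tuesday and Saturday.
The following Tuesday is 2031-01-14.
Next Saturday: 2031-01-18.
The following Tuesday is 2031-01-21.
Next Saturday: 2031-01-25.
Next Tuesday: 2031-01-28.
The following Saturday is 2031-02-01.
The following Tuesday is 2031-02-04.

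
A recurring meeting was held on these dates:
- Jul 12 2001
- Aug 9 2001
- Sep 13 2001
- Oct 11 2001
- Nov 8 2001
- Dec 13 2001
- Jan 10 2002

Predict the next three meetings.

These are Thursdays at 28- or 35-day spacing (28, 35, 28, 28, 35, 28).
The pattern: 2nd Thursday of the month.
February 2002 — 2nd Thursday is Feb 14 2002.
2nd Thursday of March 2002: Mar 14 2002.
2nd Thursday of April 2002: Apr 11 2002.

Feb 14 2002, Mar 14 2002, Apr 11 2002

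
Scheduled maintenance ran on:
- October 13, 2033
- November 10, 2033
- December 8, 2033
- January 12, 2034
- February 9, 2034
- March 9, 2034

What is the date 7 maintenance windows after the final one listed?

October 12, 2034

All dates are Thursdays, 28, 28, 35, 28, 28 days apart.
Specifically, the 2nd Thursday of each month.
2nd Thursday of April 2034: April 13, 2034.
2nd Thursday of May 2034: May 11, 2034.
2nd Thursday of June 2034: June 8, 2034.
July 2034 — 2nd Thursday is July 13, 2034.
2nd Thursday of August 2034: August 10, 2034.
2nd Thursday of September 2034: September 14, 2034.
2nd Thursday of October 2034: October 12, 2034.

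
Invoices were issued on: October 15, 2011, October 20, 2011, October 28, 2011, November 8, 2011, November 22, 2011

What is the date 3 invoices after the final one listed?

January 21, 2012

Gaps: 5, 8, 11, 14 days — each gap is 3 larger than the previous one.
Next gap: 17 days. November 22, 2011 + 17 days = December 9, 2011.
Next gap: 20 days. December 9, 2011 + 20 days = December 29, 2011.
Next gap: 23 days. December 29, 2011 + 23 days = January 21, 2012.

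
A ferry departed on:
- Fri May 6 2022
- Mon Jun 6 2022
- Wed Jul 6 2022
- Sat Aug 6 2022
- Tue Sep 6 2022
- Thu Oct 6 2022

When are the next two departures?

Gaps: 31, 30, 31, 31, 30 days — not constant. Every event is on the 6th of the month.
Pattern: the 6th of each month.
Next: November 2022 → Sun Nov 6 2022.
Next: December 2022 → Tue Dec 6 2022.

Sun Nov 6 2022, Tue Dec 6 2022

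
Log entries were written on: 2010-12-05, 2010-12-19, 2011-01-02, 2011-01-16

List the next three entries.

Every event comes 14 days after the last (14, 14, 14).
2011-01-16 + 14 days = 2011-01-30.
2011-01-30 + 14 days = 2011-02-13.
2011-02-13 + 14 days = 2011-02-27.

2011-01-30, 2011-02-13, 2011-02-27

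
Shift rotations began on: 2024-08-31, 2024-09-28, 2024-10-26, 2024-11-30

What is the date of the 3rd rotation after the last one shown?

2025-02-22

Every date is a Saturday; gaps 28, 28, 35 days.
Each is the last Saturday of its month (at least one falls on the 29th or later, ruling out '4th Saturday').
December 2024 ends with Saturday 2024-12-28.
January 2025 ends with Saturday 2025-01-25.
Last Saturday of February 2025: 2025-02-22.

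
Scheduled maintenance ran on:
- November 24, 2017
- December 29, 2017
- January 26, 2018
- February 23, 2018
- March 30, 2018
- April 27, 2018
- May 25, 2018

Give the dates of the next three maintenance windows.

June 29, 2018; July 27, 2018; August 31, 2018

All Fridays; the gaps (35, 28, 28, 35, 28, 28) vary with month length.
This is the last Friday of each month.
Last Friday of June 2018: June 29, 2018.
Last Friday of July 2018: July 27, 2018.
August 2018 ends with Friday August 31, 2018.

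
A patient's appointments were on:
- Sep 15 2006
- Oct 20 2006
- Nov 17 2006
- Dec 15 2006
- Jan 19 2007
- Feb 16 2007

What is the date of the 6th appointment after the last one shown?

Aug 17 2007

All dates are Fridays, 35, 28, 28, 35, 28 days apart.
Specifically, the 3rd Friday of each month.
3rd Friday of March 2007: Mar 16 2007.
3rd Friday of April 2007: Apr 20 2007.
3rd Friday of May 2007: May 18 2007.
June 2007 — 3rd Friday is Jun 15 2007.
3rd Friday of July 2007: Jul 20 2007.
August 2007 — 3rd Friday is Aug 17 2007.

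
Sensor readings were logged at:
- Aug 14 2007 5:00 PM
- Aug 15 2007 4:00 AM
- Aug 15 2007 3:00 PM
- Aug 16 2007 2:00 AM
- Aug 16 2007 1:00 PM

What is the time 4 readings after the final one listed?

Aug 18 2007 9:00 AM

Gaps: 11, 11, 11, 11 hours — each event is 11 hours after the previous one.
Aug 16 2007 1:00 PM + 11 h = Aug 17 2007 12:00 AM.
Aug 17 2007 12:00 AM + 11 h = Aug 17 2007 11:00 AM.
Aug 17 2007 11:00 AM + 11 h = Aug 17 2007 10:00 PM.
Aug 17 2007 10:00 PM + 11 h = Aug 18 2007 9:00 AM.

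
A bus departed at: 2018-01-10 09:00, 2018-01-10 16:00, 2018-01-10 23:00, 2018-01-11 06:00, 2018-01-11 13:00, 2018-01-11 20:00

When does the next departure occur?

2018-01-12 03:00

Spacing: 7, 7, 7, 7, 7 h — constant 7 h.
2018-01-11 20:00 + 7 h = 2018-01-12 03:00.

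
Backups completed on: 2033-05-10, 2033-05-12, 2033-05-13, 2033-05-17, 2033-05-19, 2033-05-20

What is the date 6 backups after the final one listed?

Every event lands on a Tuesday or Thursday or Friday (gaps cycle 2, 1, 4, 2, 1).
So the schedule is: every Tuesday, Thursday and Friday.
The following Tuesday is 2033-05-24.
The following Thursday is 2033-05-26.
The following Friday is 2033-05-27.
Next Tuesday: 2033-05-31.
The following Thursday is 2033-06-02.
The following Friday is 2033-06-03.

2033-06-03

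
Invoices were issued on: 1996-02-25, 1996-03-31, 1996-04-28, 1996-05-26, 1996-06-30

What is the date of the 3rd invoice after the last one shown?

Every date is a Sunday; gaps 35, 28, 28, 35 days.
Each is the last Sunday of its month (at least one falls on the 29th or later, ruling out '4th Sunday').
Last Sunday of July 1996: 1996-07-28.
Last Sunday of August 1996: 1996-08-25.
September 1996 ends with Sunday 1996-09-29.

1996-09-29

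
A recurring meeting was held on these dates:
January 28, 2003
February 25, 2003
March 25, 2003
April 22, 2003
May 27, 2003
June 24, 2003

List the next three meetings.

Gaps: 28, 28, 28, 35, 28 days — a mix of 28 and 35. Every date is a Tuesday.
Each is the 4th Tuesday of its month.
July 2003 — 4th Tuesday is July 22, 2003.
August 2003 — 4th Tuesday is August 26, 2003.
September 2003 — 4th Tuesday is September 23, 2003.

July 22, 2003; August 26, 2003; September 23, 2003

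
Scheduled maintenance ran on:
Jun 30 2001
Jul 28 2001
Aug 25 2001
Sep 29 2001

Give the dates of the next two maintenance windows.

All Saturdays; the gaps (28, 28, 35) vary with month length.
This is the last Saturday of each month.
October 2001 ends with Saturday Oct 27 2001.
November 2001 ends with Saturday Nov 24 2001.

Oct 27 2001, Nov 24 2001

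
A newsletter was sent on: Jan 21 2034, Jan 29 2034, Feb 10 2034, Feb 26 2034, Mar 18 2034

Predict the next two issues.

Apr 11 2034, May 9 2034

The spacing grows by 4 each time: 8, 12, 16, 20 days.
Next gap: 24 days. Mar 18 2034 + 24 days = Apr 11 2034.
Next gap: 28 days. Apr 11 2034 + 28 days = May 9 2034.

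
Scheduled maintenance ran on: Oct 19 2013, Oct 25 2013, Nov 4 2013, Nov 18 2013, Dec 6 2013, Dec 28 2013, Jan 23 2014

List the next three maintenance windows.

Feb 22 2014, Mar 28 2014, May 5 2014

The spacing grows by 4 each time: 6, 10, 14, 18, 22, 26 days.
Next gap: 30 days. Jan 23 2014 + 30 days = Feb 22 2014.
Next gap: 34 days. Feb 22 2014 + 34 days = Mar 28 2014.
Next gap: 38 days. Mar 28 2014 + 38 days = May 5 2014.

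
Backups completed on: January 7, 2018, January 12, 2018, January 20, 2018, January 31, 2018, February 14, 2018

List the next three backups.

March 3, 2018; March 23, 2018; April 15, 2018

Intervals are 5, 8, 11, 14 days — an arithmetic progression with common difference 3.
Next gap: 17 days. February 14, 2018 + 17 days = March 3, 2018.
Next gap: 20 days. March 3, 2018 + 20 days = March 23, 2018.
Next gap: 23 days. March 23, 2018 + 23 days = April 15, 2018.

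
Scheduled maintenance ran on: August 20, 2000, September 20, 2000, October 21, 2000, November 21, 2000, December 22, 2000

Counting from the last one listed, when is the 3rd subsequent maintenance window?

Every event comes 31 days after the last (31, 31, 31, 31).
December 22, 2000 + 31 days = January 22, 2001.
January 22, 2001 + 31 days = February 22, 2001.
February 22, 2001 + 31 days = March 25, 2001.

March 25, 2001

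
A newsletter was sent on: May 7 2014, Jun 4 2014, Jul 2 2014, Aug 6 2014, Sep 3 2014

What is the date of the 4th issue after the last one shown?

Jan 7 2015

These are Wednesdays at 28- or 35-day spacing (28, 28, 35, 28).
The pattern: 1st Wednesday of the month.
1st Wednesday of October 2014: Oct 1 2014.
November 2014 — 1st Wednesday is Nov 5 2014.
1st Wednesday of December 2014: Dec 3 2014.
1st Wednesday of January 2015: Jan 7 2015.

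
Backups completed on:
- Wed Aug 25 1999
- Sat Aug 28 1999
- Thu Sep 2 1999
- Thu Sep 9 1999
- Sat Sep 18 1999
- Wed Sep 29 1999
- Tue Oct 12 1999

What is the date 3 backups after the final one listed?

The spacing grows by 2 each time: 3, 5, 7, 9, 11, 13 days.
Next gap: 15 days. Tue Oct 12 1999 + 15 days = Wed Oct 27 1999.
Next gap: 17 days. Wed Oct 27 1999 + 17 days = Sat Nov 13 1999.
Next gap: 19 days. Sat Nov 13 1999 + 19 days = Thu Dec 2 1999.

Thu Dec 2 1999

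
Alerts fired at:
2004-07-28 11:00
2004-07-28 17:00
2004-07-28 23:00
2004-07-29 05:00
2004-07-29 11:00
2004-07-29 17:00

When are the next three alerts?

The interval is a steady 6 hours (6, 6, 6, 6, 6).
2004-07-29 17:00 + 6 h = 2004-07-29 23:00.
2004-07-29 23:00 + 6 h = 2004-07-30 05:00.
2004-07-30 05:00 + 6 h = 2004-07-30 11:00.

2004-07-29 23:00, 2004-07-30 05:00, 2004-07-30 11:00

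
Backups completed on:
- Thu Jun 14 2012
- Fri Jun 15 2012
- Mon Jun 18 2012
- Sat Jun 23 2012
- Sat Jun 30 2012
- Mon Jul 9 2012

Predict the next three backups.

Gaps: 1, 3, 5, 7, 9 days — each gap is 2 larger than the previous one.
Next gap: 11 days. Mon Jul 9 2012 + 11 days = Fri Jul 20 2012.
Next gap: 13 days. Fri Jul 20 2012 + 13 days = Thu Aug 2 2012.
Next gap: 15 days. Thu Aug 2 2012 + 15 days = Fri Aug 17 2012.

Fri Jul 20 2012, Thu Aug 2 2012, Fri Aug 17 2012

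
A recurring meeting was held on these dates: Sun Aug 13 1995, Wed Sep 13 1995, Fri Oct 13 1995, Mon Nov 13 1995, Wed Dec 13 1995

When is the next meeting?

Each date is the 13th; the gaps (31, 30, 31, 30) track the month lengths.
The rule is the 13th of each month.
January 1996: Sat Jan 13 1996.

Sat Jan 13 1996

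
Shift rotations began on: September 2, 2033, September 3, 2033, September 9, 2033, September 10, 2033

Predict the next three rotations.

September 16, 2033; September 17, 2033; September 23, 2033

Gaps: 1, 6, 1 days — not constant, but cyclic with period 2.
The events fall on every Friday and Saturday.
Next Friday: September 16, 2033.
Next Saturday: September 17, 2033.
The following Friday is September 23, 2033.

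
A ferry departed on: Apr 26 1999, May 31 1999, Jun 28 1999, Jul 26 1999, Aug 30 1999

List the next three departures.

All Mondays; the gaps (35, 28, 28, 35) vary with month length.
This is the last Monday of each month.
September 1999 ends with Monday Sep 27 1999.
October 1999 ends with Monday Oct 25 1999.
November 1999 ends with Monday Nov 29 1999.

Sep 27 1999, Oct 25 1999, Nov 29 1999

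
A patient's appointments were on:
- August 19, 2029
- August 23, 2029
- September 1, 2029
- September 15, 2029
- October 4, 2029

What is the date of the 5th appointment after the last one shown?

March 23, 2030

Intervals are 4, 9, 14, 19 days — an arithmetic progression with common difference 5.
Next gap: 24 days. October 4, 2029 + 24 days = October 28, 2029.
Next gap: 29 days. October 28, 2029 + 29 days = November 26, 2029.
Next gap: 34 days. November 26, 2029 + 34 days = December 30, 2029.
Next gap: 39 days. December 30, 2029 + 39 days = February 7, 2030.
Next gap: 44 days. February 7, 2030 + 44 days = March 23, 2030.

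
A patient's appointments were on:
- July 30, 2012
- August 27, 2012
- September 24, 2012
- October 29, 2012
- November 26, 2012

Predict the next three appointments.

December 31, 2012; January 28, 2013; February 25, 2013

These are Mondays with 28, 28, 35, 28-day gaps.
Each is the final Monday of its month — July 30, 2012 is past the 28th, so '4th Monday' doesn't fit.
Last Monday of December 2012: December 31, 2012.
Last Monday of January 2013: January 28, 2013.
February 2013 ends with Monday February 25, 2013.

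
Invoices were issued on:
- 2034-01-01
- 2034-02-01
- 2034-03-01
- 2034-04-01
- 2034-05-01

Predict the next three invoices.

Gaps: 31, 28, 31, 30 days — not constant. Every event is on the 1st of the month.
Pattern: the 1st of each month.
June 2034: 2034-06-01.
Next: July 2034 → 2034-07-01.
August 2034: 2034-08-01.

2034-06-01, 2034-07-01, 2034-08-01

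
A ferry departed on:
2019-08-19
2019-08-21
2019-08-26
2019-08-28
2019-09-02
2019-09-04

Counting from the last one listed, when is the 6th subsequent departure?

Every event lands on a Monday or Wednesday (gaps cycle 2, 5, 2, 5, 2).
So the schedule is: every Monday and Wednesday.
Next Monday: 2019-09-09.
The following Wednesday is 2019-09-11.
The following Monday is 2019-09-16.
The following Wednesday is 2019-09-18.
The following Monday is 2019-09-23.
Next Wednesday: 2019-09-25.

2019-09-25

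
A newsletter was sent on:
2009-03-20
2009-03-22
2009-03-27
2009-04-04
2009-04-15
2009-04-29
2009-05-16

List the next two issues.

2009-06-05, 2009-06-28

Intervals are 2, 5, 8, 11, 14, 17 days — an arithmetic progression with common difference 3.
Next gap: 20 days. 2009-05-16 + 20 days = 2009-06-05.
Next gap: 23 days. 2009-06-05 + 23 days = 2009-06-28.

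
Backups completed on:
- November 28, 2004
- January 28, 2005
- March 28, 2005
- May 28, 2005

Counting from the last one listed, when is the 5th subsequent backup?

March 28, 2006

The day-of-month is always 28 (61, 59, 61 days between events).
So this recurs on the 28th of every 2 months.
Next: July 2005 → July 28, 2005.
September 2005: September 28, 2005.
November 2005: November 28, 2005.
Next: January 2006 → January 28, 2006.
Next: March 2006 → March 28, 2006.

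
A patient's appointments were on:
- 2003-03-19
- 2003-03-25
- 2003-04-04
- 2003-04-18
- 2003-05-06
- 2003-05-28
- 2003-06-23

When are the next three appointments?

2003-07-23, 2003-08-26, 2003-10-03

Gaps: 6, 10, 14, 18, 22, 26 days — each gap is 4 larger than the previous one.
Next gap: 30 days. 2003-06-23 + 30 days = 2003-07-23.
Next gap: 34 days. 2003-07-23 + 34 days = 2003-08-26.
Next gap: 38 days. 2003-08-26 + 38 days = 2003-10-03.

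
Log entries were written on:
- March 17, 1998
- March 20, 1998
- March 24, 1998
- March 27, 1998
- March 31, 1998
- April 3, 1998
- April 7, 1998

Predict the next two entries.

April 10, 1998; April 14, 1998

Every event lands on a Tuesday or Friday (gaps cycle 3, 4, 3, 4, 3, 4).
So the schedule is: every Tuesday and Friday.
Next Friday: April 10, 1998.
Next Tuesday: April 14, 1998.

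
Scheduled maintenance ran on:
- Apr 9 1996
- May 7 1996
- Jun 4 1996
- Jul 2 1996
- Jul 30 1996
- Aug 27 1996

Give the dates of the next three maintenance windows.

The spacing is 28, 28, 28, 28, 28 days — always 28 days.
Aug 27 1996 + 28 days = Sep 24 1996.
Sep 24 1996 + 28 days = Oct 22 1996.
Oct 22 1996 + 28 days = Nov 19 1996.

Sep 24 1996, Oct 22 1996, Nov 19 1996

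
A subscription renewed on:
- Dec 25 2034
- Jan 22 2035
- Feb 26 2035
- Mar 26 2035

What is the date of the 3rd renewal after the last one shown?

Jun 25 2035

All dates are Mondays, 28, 35, 28 days apart.
Specifically, the 4th Monday of each month.
April 2035 — 4th Monday is Apr 23 2035.
4th Monday of May 2035: May 28 2035.
4th Monday of June 2035: Jun 25 2035.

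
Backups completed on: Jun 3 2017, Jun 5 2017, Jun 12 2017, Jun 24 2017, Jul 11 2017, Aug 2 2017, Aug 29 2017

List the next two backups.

Sep 30 2017, Nov 6 2017

The spacing grows by 5 each time: 2, 7, 12, 17, 22, 27 days.
Next gap: 32 days. Aug 29 2017 + 32 days = Sep 30 2017.
Next gap: 37 days. Sep 30 2017 + 37 days = Nov 6 2017.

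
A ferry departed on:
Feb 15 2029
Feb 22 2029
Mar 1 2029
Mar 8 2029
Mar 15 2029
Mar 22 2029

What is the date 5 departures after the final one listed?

The spacing is 7, 7, 7, 7, 7 days — always 7 days.
Mar 22 2029 + 7 days = Mar 29 2029.
Mar 29 2029 + 7 days = Apr 5 2029.
Apr 5 2029 + 7 days = Apr 12 2029.
Apr 12 2029 + 7 days = Apr 19 2029.
Apr 19 2029 + 7 days = Apr 26 2029.

Apr 26 2029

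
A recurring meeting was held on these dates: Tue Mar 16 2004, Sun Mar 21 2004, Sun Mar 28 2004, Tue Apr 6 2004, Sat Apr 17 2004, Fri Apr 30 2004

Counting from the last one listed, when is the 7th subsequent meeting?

Intervals are 5, 7, 9, 11, 13 days — an arithmetic progression with common difference 2.
Next gap: 15 days. Fri Apr 30 2004 + 15 days = Sat May 15 2004.
Next gap: 17 days. Sat May 15 2004 + 17 days = Tue Jun 1 2004.
Next gap: 19 days. Tue Jun 1 2004 + 19 days = Sun Jun 20 2004.
Next gap: 21 days. Sun Jun 20 2004 + 21 days = Sun Jul 11 2004.
Next gap: 23 days. Sun Jul 11 2004 + 23 days = Tue Aug 3 2004.
Next gap: 25 days. Tue Aug 3 2004 + 25 days = Sat Aug 28 2004.
Next gap: 27 days. Sat Aug 28 2004 + 27 days = Fri Sep 24 2004.

Fri Sep 24 2004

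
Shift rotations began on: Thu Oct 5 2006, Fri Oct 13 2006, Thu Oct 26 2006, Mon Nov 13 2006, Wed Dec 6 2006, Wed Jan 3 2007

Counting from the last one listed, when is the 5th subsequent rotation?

Mon Aug 6 2007

Intervals are 8, 13, 18, 23, 28 days — an arithmetic progression with common difference 5.
Next gap: 33 days. Wed Jan 3 2007 + 33 days = Mon Feb 5 2007.
Next gap: 38 days. Mon Feb 5 2007 + 38 days = Thu Mar 15 2007.
Next gap: 43 days. Thu Mar 15 2007 + 43 days = Fri Apr 27 2007.
Next gap: 48 days. Fri Apr 27 2007 + 48 days = Thu Jun 14 2007.
Next gap: 53 days. Thu Jun 14 2007 + 53 days = Mon Aug 6 2007.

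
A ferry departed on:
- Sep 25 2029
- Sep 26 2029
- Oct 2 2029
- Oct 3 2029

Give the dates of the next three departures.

The gap pattern 1, 6, 1 repeats every 2 events.
These are the Tuesdays and Wednesdays of each week.
The following Tuesday is Oct 9 2029.
Next Wednesday: Oct 10 2029.
The following Tuesday is Oct 16 2029.

Oct 9 2029, Oct 10 2029, Oct 16 2029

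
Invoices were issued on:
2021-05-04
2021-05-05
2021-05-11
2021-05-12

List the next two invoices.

2021-05-18, 2021-05-19

The gap pattern 1, 6, 1 repeats every 2 events.
These are the Tuesdays and Wednesdays of each week.
Next Tuesday: 2021-05-18.
Next Wednesday: 2021-05-19.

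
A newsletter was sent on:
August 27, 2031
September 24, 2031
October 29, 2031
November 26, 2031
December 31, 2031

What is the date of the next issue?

January 28, 2032

All Wednesdays; the gaps (28, 35, 28, 35) vary with month length.
This is the last Wednesday of each month.
January 2032 ends with Wednesday January 28, 2032.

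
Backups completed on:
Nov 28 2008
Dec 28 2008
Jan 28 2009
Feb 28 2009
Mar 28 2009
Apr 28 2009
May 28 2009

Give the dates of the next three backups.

Jun 28 2009, Jul 28 2009, Aug 28 2009

The day-of-month is always 28 (30, 31, 31, 28, 31, 30 days between events).
So this recurs on the 28th of each month.
June 2009: Jun 28 2009.
Next: July 2009 → Jul 28 2009.
August 2009: Aug 28 2009.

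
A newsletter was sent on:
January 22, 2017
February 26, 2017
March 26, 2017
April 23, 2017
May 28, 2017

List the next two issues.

These are Sundays at 28- or 35-day spacing (35, 28, 28, 35).
The pattern: 4th Sunday of the month.
June 2017 — 4th Sunday is June 25, 2017.
July 2017 — 4th Sunday is July 23, 2017.

June 25, 2017; July 23, 2017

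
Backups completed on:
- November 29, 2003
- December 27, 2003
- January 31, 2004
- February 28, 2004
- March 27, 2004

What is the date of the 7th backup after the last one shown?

Every date is a Saturday; gaps 28, 35, 28, 28 days.
Each is the last Saturday of its month (at least one falls on the 29th or later, ruling out '4th Saturday').
Last Saturday of April 2004: April 24, 2004.
May 2004 ends with Saturday May 29, 2004.
Last Saturday of June 2004: June 26, 2004.
Last Saturday of July 2004: July 31, 2004.
August 2004 ends with Saturday August 28, 2004.
September 2004 ends with Saturday September 25, 2004.
October 2004 ends with Saturday October 30, 2004.

October 30, 2004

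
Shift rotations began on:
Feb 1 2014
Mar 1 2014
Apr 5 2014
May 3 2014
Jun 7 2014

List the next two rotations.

All dates are Saturdays, 28, 35, 28, 35 days apart.
Specifically, the 1st Saturday of each month.
July 2014 — 1st Saturday is Jul 5 2014.
1st Saturday of August 2014: Aug 2 2014.

Jul 5 2014, Aug 2 2014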